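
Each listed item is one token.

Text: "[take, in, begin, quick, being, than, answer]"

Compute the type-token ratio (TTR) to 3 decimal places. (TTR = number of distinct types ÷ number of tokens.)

1.000

N = 7 tokens, V = 7 types.
TTR = V / N = 7 / 7 = 1.000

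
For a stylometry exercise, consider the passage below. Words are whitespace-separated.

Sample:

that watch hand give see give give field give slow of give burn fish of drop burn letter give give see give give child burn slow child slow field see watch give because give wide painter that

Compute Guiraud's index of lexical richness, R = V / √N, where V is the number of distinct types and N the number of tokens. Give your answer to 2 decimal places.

N = 37, V = 16.
√N = 6.082763
R = 16 / 6.082763 = 2.63

2.63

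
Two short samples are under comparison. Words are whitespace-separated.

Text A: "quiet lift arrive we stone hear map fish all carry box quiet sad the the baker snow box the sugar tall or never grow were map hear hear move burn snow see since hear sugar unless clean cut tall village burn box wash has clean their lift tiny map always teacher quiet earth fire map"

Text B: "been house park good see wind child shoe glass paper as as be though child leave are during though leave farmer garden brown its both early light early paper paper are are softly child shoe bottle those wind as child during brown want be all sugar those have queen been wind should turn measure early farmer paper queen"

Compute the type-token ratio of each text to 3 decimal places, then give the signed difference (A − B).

0.087

TTR(A) = 37/55 = 0.673
TTR(B) = 34/58 = 0.586
Difference = 0.673 − 0.586 = 0.087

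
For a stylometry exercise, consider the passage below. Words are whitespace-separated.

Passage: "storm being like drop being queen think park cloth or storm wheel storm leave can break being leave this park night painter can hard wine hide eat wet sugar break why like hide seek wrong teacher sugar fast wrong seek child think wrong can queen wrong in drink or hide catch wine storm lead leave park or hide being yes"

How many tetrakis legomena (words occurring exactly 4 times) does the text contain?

Frequencies: storm:4, being:4, hide:4, wrong:4, park:3, or:3, leave:3, can:3, like:2, queen:2, think:2, break:2, wine:2, sugar:2, seek:2, drop:1, cloth:1, wheel:1, this:1, night:1, … (13 more, each freq 1)
Words with frequency 4: being, hide, storm, wrong

4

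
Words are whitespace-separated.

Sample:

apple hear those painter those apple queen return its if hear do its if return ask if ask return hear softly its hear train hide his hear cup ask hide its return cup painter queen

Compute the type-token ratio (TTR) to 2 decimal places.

N = 35 tokens, V = 15 types.
TTR = V / N = 15 / 35 = 0.43

0.43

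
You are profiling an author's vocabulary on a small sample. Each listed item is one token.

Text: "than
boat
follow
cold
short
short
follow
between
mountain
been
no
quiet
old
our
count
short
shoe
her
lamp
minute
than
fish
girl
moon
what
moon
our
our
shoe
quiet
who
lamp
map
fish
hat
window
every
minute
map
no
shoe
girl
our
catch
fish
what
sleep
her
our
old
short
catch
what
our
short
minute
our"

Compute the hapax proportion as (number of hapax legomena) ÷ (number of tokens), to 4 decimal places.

Frequencies: our:7, short:5, shoe:3, minute:3, fish:3, what:3, than:2, follow:2, no:2, quiet:2, old:2, her:2, lamp:2, girl:2, moon:2, map:2, catch:2, boat:1, cold:1, between:1, … (8 more, each freq 1)
Hapax count = 11; token count = 57.
Ratio = 11 / 57 = 0.1930

0.1930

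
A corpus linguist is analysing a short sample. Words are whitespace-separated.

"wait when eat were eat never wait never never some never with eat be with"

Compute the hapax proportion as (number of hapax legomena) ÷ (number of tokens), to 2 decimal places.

0.27

Frequencies: never:4, eat:3, wait:2, with:2, when:1, were:1, some:1, be:1
Hapax count = 4; token count = 15.
Ratio = 4 / 15 = 0.27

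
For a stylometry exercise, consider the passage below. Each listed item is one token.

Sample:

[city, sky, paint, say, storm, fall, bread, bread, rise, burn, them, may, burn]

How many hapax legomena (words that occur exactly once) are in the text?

9

Frequencies: bread:2, burn:2, city:1, sky:1, paint:1, say:1, storm:1, fall:1, rise:1, them:1, may:1
Hapax (freq=1): city, fall, may, paint, rise, say, sky, storm, them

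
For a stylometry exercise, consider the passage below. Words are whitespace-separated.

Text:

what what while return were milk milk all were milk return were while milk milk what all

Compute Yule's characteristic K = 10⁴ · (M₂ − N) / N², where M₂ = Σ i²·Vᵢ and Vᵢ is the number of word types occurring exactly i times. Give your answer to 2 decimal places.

Frequencies: milk:5, what:3, were:3, while:2, return:2, all:2
N = 17. Frequency spectrum: V_2=3, V_3=2, V_5=1
M₂ = 2²·3 + 3²·2 + 5²·1 = 55
K = 10000 × (55 − 17) / 17² = 1314.88

1314.88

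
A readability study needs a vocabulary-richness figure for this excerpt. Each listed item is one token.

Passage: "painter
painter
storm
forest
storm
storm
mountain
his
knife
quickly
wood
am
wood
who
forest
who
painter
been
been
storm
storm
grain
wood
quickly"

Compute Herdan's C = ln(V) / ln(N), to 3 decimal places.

0.782

N = 24, V = 12.
ln(V) = 2.484907, ln(N) = 3.178054
C = 2.484907 / 3.178054 = 0.782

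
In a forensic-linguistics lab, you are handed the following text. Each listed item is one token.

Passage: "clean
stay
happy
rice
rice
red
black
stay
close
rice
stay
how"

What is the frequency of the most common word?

3

Frequencies: stay:3, rice:3, clean:1, happy:1, red:1, black:1, close:1, how:1
Most common: 'stay' with frequency 3.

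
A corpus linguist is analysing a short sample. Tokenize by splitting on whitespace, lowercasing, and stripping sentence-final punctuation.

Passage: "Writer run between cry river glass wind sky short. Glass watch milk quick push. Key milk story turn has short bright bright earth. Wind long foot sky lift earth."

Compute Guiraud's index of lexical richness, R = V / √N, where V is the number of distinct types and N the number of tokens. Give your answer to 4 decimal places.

N = 29, V = 22.
√N = 5.385165
R = 22 / 5.385165 = 4.0853

4.0853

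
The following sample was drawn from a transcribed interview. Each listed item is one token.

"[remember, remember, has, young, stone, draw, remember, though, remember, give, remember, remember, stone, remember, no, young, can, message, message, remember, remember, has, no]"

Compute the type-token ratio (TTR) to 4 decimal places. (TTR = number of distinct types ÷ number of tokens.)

N = 23 tokens, V = 10 types.
TTR = V / N = 10 / 23 = 0.4348

0.4348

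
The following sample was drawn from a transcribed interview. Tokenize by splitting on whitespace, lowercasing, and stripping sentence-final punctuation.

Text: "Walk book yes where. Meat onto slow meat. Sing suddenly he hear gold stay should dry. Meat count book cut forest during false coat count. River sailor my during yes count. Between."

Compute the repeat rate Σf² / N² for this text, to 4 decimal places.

0.0488

Frequencies: meat:3, count:3, book:2, yes:2, during:2, walk:1, where:1, onto:1, slow:1, sing:1, suddenly:1, he:1, hear:1, gold:1, stay:1, should:1, dry:1, cut:1, forest:1, false:1, … (5 more, each freq 1)
Σf² = 50; N² = 1024
Repeat rate = 50 / 1024 = 0.0488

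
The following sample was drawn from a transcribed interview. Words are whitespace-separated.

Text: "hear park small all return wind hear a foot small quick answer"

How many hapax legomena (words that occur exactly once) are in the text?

8

Frequencies: hear:2, small:2, park:1, all:1, return:1, wind:1, a:1, foot:1, quick:1, answer:1
Hapax (freq=1): a, all, answer, foot, park, quick, return, wind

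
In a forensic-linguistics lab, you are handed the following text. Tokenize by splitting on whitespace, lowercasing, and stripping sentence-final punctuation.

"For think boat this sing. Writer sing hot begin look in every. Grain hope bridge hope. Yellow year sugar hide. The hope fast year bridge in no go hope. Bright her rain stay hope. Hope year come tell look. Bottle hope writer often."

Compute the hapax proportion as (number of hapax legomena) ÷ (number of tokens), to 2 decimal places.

0.53

Frequencies: hope:7, year:3, sing:2, writer:2, look:2, in:2, bridge:2, for:1, think:1, boat:1, this:1, hot:1, begin:1, every:1, grain:1, yellow:1, sugar:1, hide:1, the:1, fast:1, … (10 more, each freq 1)
Hapax count = 23; token count = 43.
Ratio = 23 / 43 = 0.53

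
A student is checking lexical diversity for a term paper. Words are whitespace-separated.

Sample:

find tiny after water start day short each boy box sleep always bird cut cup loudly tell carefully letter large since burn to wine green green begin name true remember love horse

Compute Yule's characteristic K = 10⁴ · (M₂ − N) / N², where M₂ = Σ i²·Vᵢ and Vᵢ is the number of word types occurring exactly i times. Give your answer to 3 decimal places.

Frequencies: green:2, find:1, tiny:1, after:1, water:1, start:1, day:1, short:1, each:1, boy:1, box:1, sleep:1, always:1, bird:1, cut:1, cup:1, loudly:1, tell:1, carefully:1, letter:1, … (11 more, each freq 1)
N = 32. Frequency spectrum: V_1=30, V_2=1
M₂ = 1²·30 + 2²·1 = 34
K = 10000 × (34 − 32) / 32² = 19.531

19.531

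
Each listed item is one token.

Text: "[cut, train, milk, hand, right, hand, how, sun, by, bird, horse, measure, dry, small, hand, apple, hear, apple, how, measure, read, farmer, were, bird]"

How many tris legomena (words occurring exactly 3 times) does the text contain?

Frequencies: hand:3, how:2, bird:2, measure:2, apple:2, cut:1, train:1, milk:1, right:1, sun:1, by:1, horse:1, dry:1, small:1, hear:1, read:1, farmer:1, were:1
Words with frequency 3: hand

1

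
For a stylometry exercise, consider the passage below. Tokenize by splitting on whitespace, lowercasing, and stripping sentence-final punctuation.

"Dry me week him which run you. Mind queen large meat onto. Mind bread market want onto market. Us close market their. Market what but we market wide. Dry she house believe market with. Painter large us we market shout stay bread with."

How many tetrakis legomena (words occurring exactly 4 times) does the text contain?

0

Frequencies: market:7, dry:2, mind:2, large:2, onto:2, bread:2, us:2, we:2, with:2, me:1, week:1, him:1, which:1, run:1, you:1, queen:1, meat:1, want:1, close:1, their:1, … (9 more, each freq 1)
Words with frequency 4: (none)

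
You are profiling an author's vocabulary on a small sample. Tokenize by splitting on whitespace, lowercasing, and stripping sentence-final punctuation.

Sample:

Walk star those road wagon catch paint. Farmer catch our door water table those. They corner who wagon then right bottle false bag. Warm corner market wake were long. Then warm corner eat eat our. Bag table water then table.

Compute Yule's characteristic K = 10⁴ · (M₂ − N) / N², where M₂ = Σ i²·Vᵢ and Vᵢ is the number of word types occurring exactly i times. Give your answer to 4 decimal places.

Frequencies: table:3, corner:3, then:3, those:2, wagon:2, catch:2, our:2, water:2, bag:2, warm:2, eat:2, walk:1, star:1, road:1, paint:1, farmer:1, door:1, they:1, who:1, right:1, … (6 more, each freq 1)
N = 40. Frequency spectrum: V_1=15, V_2=8, V_3=3
M₂ = 1²·15 + 2²·8 + 3²·3 = 74
K = 10000 × (74 − 40) / 40² = 212.5000

212.5000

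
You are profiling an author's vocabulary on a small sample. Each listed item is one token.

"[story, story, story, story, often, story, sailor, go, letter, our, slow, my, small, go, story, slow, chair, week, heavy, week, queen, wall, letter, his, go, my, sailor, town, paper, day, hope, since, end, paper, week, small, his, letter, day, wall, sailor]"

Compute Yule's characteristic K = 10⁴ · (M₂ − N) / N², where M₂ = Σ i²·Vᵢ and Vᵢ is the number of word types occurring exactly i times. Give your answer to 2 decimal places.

Frequencies: story:6, sailor:3, go:3, letter:3, week:3, slow:2, my:2, small:2, wall:2, his:2, paper:2, day:2, often:1, our:1, chair:1, heavy:1, queen:1, town:1, hope:1, since:1, … (1 more, each freq 1)
N = 41. Frequency spectrum: V_1=9, V_2=7, V_3=4, V_6=1
M₂ = 1²·9 + 2²·7 + 3²·4 + 6²·1 = 109
K = 10000 × (109 − 41) / 41² = 404.52

404.52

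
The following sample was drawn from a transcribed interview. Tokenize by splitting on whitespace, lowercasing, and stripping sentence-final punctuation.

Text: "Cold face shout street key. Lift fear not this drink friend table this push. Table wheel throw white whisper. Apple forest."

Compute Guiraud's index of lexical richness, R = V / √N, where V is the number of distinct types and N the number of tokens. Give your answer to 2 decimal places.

4.15

N = 21, V = 19.
√N = 4.582576
R = 19 / 4.582576 = 4.15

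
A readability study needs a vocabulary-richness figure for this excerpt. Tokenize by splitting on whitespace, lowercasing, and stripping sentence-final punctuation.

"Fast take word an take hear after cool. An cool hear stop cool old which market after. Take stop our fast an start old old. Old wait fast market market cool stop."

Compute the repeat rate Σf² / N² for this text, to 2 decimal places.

Frequencies: cool:4, old:4, fast:3, take:3, an:3, stop:3, market:3, hear:2, after:2, word:1, which:1, our:1, start:1, wait:1
Σf² = 90; N² = 1024
Repeat rate = 90 / 1024 = 0.09

0.09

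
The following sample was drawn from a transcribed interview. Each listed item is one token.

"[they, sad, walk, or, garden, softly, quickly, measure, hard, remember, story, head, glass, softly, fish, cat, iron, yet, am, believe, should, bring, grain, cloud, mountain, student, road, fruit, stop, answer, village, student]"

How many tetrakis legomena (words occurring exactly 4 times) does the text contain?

0

Frequencies: softly:2, student:2, they:1, sad:1, walk:1, or:1, garden:1, quickly:1, measure:1, hard:1, remember:1, story:1, head:1, glass:1, fish:1, cat:1, iron:1, yet:1, am:1, believe:1, … (10 more, each freq 1)
Words with frequency 4: (none)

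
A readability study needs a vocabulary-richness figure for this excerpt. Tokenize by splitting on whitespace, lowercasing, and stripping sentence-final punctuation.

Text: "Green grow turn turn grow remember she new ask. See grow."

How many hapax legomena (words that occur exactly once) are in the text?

6

Frequencies: grow:3, turn:2, green:1, remember:1, she:1, new:1, ask:1, see:1
Hapax (freq=1): ask, green, new, remember, see, she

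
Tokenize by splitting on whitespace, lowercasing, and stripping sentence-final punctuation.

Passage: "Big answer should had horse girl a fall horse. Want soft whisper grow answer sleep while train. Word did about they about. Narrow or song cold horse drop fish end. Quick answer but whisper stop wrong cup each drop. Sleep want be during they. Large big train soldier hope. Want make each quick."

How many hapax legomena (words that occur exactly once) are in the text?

Frequencies: answer:3, horse:3, want:3, big:2, whisper:2, sleep:2, train:2, about:2, they:2, drop:2, quick:2, each:2, should:1, had:1, girl:1, a:1, fall:1, soft:1, grow:1, while:1, … (18 more, each freq 1)
Hapax (freq=1): a, be, but, cold, cup, did, during, end, fall, fish, girl, grow, had, hope, large, make, narrow, or, should, soft, soldier, song, stop, while, word, wrong

26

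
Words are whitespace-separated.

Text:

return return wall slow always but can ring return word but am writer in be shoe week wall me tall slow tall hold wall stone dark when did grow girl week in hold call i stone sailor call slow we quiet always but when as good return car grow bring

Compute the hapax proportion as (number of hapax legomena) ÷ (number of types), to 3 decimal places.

0.594

Frequencies: return:4, wall:3, slow:3, but:3, always:2, in:2, week:2, tall:2, hold:2, stone:2, when:2, grow:2, call:2, can:1, ring:1, word:1, am:1, writer:1, be:1, shoe:1, … (12 more, each freq 1)
Hapax count = 19; type count = 32.
Ratio = 19 / 32 = 0.594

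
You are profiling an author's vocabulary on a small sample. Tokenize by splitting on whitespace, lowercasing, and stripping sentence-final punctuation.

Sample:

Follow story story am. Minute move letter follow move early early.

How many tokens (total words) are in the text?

Tokens: follow, story, story, am, minute, move, letter, follow, move, early, early
N = 11

11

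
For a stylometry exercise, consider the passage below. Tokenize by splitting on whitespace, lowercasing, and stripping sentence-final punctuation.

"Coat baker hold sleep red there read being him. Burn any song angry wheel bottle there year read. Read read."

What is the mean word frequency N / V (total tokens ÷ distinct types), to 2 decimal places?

N = 20 tokens, V = 16 types.
Mean frequency = N / V = 20 / 16 = 1.25

1.25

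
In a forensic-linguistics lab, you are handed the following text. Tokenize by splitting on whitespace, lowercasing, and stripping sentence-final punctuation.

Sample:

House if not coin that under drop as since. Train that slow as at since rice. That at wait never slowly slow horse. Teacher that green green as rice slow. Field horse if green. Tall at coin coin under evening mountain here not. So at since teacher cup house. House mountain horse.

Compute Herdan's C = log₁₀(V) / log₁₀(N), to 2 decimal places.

0.82

N = 52, V = 26.
log₁₀(V) = 1.414973, log₁₀(N) = 1.716003
C = 1.414973 / 1.716003 = 0.82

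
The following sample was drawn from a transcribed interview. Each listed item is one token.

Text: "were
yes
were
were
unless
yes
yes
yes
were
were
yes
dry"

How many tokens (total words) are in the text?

12

Tokens: were, yes, were, were, unless, yes, yes, yes, were, were, yes, dry
N = 12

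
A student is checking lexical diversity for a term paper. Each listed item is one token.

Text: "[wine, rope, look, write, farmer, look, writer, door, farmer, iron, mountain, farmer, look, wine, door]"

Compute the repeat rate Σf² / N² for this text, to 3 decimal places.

0.138

Frequencies: look:3, farmer:3, wine:2, door:2, rope:1, write:1, writer:1, iron:1, mountain:1
Σf² = 31; N² = 225
Repeat rate = 31 / 225 = 0.138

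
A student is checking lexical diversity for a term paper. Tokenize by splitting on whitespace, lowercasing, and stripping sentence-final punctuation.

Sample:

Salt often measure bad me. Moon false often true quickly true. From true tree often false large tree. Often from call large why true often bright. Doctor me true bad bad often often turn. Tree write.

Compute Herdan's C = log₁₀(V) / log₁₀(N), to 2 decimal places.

0.81

N = 36, V = 18.
log₁₀(V) = 1.255273, log₁₀(N) = 1.556303
C = 1.255273 / 1.556303 = 0.81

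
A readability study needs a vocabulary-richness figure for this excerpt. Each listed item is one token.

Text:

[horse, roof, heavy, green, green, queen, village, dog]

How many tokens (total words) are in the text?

8

Tokens: horse, roof, heavy, green, green, queen, village, dog
N = 8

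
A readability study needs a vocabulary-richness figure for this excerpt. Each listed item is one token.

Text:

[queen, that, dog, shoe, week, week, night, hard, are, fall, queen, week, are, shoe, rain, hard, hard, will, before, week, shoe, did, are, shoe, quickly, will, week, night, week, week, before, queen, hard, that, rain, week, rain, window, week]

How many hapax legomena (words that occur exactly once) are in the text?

Frequencies: week:9, shoe:4, hard:4, queen:3, are:3, rain:3, that:2, night:2, will:2, before:2, dog:1, fall:1, did:1, quickly:1, window:1
Hapax (freq=1): did, dog, fall, quickly, window

5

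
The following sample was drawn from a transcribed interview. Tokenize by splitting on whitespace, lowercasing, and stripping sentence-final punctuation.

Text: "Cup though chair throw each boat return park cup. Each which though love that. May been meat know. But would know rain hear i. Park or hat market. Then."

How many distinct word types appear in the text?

Distinct types: {been, boat, but, chair, cup, each, hat, hear, i, know, love, market, may, meat, or, park, rain, return, that, then, though, throw, which, would}
V = 24

24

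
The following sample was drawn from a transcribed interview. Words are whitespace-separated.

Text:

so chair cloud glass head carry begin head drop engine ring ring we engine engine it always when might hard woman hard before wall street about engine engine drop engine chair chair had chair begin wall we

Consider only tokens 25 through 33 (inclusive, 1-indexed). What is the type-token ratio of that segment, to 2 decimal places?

0.67

Segment tokens 25–33: street, about, engine, engine, drop, engine, chair, chair, had
Segment N = 9, segment V = 6.
TTR = 6 / 9 = 0.67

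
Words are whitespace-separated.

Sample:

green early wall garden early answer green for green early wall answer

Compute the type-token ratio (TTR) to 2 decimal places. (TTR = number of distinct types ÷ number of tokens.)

0.50

N = 12 tokens, V = 6 types.
TTR = V / N = 6 / 12 = 0.50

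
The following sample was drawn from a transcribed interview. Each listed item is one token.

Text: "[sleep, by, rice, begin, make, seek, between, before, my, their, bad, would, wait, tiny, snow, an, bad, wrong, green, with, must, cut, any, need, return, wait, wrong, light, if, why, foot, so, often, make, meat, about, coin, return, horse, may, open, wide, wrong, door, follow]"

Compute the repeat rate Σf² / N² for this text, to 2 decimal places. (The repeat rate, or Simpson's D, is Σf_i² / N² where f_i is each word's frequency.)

0.03

Frequencies: wrong:3, make:2, bad:2, wait:2, return:2, sleep:1, by:1, rice:1, begin:1, seek:1, between:1, before:1, my:1, their:1, would:1, tiny:1, snow:1, an:1, green:1, with:1, … (19 more, each freq 1)
Σf² = 59; N² = 2025
Repeat rate = 59 / 2025 = 0.03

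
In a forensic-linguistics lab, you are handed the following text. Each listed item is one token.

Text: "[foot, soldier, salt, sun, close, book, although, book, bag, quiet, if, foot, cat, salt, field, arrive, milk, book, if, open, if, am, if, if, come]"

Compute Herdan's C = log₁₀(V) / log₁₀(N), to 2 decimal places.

N = 25, V = 17.
log₁₀(V) = 1.230449, log₁₀(N) = 1.397940
C = 1.230449 / 1.397940 = 0.88

0.88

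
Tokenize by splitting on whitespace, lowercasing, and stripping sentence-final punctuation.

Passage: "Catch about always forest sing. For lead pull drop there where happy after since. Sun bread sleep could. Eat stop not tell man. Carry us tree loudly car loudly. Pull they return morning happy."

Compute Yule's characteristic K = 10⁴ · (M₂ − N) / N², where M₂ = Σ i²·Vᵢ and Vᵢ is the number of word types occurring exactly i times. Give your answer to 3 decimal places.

51.903

Frequencies: pull:2, happy:2, loudly:2, catch:1, about:1, always:1, forest:1, sing:1, for:1, lead:1, drop:1, there:1, where:1, after:1, since:1, sun:1, bread:1, sleep:1, could:1, eat:1, … (11 more, each freq 1)
N = 34. Frequency spectrum: V_1=28, V_2=3
M₂ = 1²·28 + 2²·3 = 40
K = 10000 × (40 − 34) / 34² = 51.903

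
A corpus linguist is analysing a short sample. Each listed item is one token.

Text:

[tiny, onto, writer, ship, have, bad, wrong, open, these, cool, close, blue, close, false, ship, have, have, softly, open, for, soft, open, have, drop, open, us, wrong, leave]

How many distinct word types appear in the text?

Distinct types: {bad, blue, close, cool, drop, false, for, have, leave, onto, open, ship, soft, softly, these, tiny, us, writer, wrong}
V = 19

19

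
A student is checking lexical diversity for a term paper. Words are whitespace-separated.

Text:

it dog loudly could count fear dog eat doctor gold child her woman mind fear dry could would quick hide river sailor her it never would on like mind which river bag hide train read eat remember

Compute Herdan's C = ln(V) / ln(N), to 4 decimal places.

0.9127

N = 37, V = 27.
ln(V) = 3.295837, ln(N) = 3.610918
C = 3.295837 / 3.610918 = 0.9127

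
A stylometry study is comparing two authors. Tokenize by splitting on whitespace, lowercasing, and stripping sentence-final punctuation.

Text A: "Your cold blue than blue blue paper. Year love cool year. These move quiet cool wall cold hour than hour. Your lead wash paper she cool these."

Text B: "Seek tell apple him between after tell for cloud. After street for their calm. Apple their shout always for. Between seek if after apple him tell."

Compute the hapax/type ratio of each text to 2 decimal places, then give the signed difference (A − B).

A: hapax=7, V=16, ratio=0.44
B: hapax=6, V=14, ratio=0.43
Difference = 0.44 − 0.43 = 0.01

0.01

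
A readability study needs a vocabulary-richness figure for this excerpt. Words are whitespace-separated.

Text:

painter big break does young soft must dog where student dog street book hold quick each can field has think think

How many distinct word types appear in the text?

19

Distinct types: {big, book, break, can, does, dog, each, field, has, hold, must, painter, quick, soft, street, student, think, where, young}
V = 19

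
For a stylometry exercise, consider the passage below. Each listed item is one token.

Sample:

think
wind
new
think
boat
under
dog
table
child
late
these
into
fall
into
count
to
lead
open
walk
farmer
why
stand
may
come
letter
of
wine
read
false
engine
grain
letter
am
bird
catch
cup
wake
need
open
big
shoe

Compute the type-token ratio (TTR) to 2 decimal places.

N = 41 tokens, V = 37 types.
TTR = V / N = 37 / 41 = 0.90

0.90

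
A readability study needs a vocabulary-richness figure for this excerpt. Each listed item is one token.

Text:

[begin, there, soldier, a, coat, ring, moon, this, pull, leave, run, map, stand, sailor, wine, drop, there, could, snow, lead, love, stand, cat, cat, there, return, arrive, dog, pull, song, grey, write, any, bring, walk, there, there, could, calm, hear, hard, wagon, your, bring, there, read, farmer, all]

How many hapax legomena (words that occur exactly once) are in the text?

32

Frequencies: there:6, pull:2, stand:2, could:2, cat:2, bring:2, begin:1, soldier:1, a:1, coat:1, ring:1, moon:1, this:1, leave:1, run:1, map:1, sailor:1, wine:1, drop:1, snow:1, … (18 more, each freq 1)
Hapax (freq=1): a, all, any, arrive, begin, calm, coat, dog, drop, farmer, grey, hard, hear, lead, leave, love, map, moon, read, return, ring, run, sailor, snow, soldier, song, this, wagon, walk, wine, write, your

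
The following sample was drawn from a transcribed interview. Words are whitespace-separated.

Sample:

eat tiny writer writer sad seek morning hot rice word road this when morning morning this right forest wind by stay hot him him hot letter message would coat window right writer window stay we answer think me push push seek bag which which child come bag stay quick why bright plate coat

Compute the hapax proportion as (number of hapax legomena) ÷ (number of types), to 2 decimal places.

Frequencies: writer:3, morning:3, hot:3, stay:3, seek:2, this:2, right:2, him:2, coat:2, window:2, push:2, bag:2, which:2, eat:1, tiny:1, sad:1, rice:1, word:1, road:1, when:1, … (16 more, each freq 1)
Hapax count = 23; type count = 36.
Ratio = 23 / 36 = 0.64

0.64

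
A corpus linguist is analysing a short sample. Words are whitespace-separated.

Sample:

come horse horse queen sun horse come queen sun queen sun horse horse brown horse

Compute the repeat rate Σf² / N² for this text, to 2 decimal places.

Frequencies: horse:6, queen:3, sun:3, come:2, brown:1
Σf² = 59; N² = 225
Repeat rate = 59 / 225 = 0.26

0.26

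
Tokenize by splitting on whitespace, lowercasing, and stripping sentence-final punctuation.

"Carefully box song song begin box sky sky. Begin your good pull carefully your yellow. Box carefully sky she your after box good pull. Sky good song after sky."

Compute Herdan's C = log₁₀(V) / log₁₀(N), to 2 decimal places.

N = 29, V = 11.
log₁₀(V) = 1.041393, log₁₀(N) = 1.462398
C = 1.041393 / 1.462398 = 0.71

0.71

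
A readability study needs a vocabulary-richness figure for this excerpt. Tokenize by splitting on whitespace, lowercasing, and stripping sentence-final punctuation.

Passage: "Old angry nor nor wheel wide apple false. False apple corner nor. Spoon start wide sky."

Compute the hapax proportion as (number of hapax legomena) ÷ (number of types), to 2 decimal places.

0.64

Frequencies: nor:3, wide:2, apple:2, false:2, old:1, angry:1, wheel:1, corner:1, spoon:1, start:1, sky:1
Hapax count = 7; type count = 11.
Ratio = 7 / 11 = 0.64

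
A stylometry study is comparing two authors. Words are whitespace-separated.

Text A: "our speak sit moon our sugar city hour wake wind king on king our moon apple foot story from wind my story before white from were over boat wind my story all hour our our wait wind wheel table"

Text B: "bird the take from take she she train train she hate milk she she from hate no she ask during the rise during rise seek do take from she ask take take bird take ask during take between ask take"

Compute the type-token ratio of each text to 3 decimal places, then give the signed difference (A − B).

TTR(A) = 25/39 = 0.641
TTR(B) = 15/40 = 0.375
Difference = 0.641 − 0.375 = 0.266

0.266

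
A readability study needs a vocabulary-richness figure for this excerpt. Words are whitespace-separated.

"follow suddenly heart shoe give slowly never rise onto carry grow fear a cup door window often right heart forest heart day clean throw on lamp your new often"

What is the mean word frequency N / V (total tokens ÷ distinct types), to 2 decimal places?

N = 29 tokens, V = 26 types.
Mean frequency = N / V = 29 / 26 = 1.12

1.12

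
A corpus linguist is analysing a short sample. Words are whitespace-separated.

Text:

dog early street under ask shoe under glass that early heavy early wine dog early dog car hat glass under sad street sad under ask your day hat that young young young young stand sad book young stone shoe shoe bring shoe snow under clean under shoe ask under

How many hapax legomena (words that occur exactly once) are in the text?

11

Frequencies: under:7, shoe:5, young:5, early:4, dog:3, ask:3, sad:3, street:2, glass:2, that:2, hat:2, heavy:1, wine:1, car:1, your:1, day:1, stand:1, book:1, stone:1, bring:1, … (2 more, each freq 1)
Hapax (freq=1): book, bring, car, clean, day, heavy, snow, stand, stone, wine, your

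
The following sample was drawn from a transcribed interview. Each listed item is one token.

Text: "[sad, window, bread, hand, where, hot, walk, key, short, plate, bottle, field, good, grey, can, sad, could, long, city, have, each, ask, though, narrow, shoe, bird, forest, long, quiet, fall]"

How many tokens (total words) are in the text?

30

Tokens: sad, window, bread, hand, where, hot, walk, key, short, plate, bottle, field, good, grey, can, sad, could, long, city, have, each, ask, though, narrow, shoe, bird, forest, long, quiet, fall
N = 30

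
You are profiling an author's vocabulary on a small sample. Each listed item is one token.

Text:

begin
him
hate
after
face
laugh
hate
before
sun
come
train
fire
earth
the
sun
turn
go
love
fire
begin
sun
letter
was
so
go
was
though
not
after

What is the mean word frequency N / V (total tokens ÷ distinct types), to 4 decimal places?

1.3810

N = 29 tokens, V = 21 types.
Mean frequency = N / V = 29 / 21 = 1.3810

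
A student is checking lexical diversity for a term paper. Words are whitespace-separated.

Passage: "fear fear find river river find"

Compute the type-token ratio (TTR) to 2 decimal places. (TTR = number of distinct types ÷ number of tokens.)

N = 6 tokens, V = 3 types.
TTR = V / N = 3 / 6 = 0.50

0.50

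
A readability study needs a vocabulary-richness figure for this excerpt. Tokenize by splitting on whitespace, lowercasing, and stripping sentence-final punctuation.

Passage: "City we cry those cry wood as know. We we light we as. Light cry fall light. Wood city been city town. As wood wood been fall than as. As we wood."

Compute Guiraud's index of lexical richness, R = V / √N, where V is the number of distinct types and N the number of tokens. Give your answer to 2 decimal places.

2.12

N = 32, V = 12.
√N = 5.656854
R = 12 / 5.656854 = 2.12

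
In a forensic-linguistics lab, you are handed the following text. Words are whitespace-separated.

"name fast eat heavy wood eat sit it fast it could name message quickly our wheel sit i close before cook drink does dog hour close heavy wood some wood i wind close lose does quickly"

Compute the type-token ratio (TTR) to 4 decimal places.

0.6389

N = 36 tokens, V = 23 types.
TTR = V / N = 23 / 36 = 0.6389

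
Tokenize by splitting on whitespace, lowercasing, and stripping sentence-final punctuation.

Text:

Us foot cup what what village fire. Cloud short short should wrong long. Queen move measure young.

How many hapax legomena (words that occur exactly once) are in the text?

13

Frequencies: what:2, short:2, us:1, foot:1, cup:1, village:1, fire:1, cloud:1, should:1, wrong:1, long:1, queen:1, move:1, measure:1, young:1
Hapax (freq=1): cloud, cup, fire, foot, long, measure, move, queen, should, us, village, wrong, young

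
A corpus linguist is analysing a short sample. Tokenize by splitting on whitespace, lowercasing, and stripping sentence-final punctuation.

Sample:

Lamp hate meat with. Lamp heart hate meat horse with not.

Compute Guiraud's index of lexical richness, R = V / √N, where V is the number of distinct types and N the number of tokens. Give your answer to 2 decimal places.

N = 11, V = 7.
√N = 3.316625
R = 7 / 3.316625 = 2.11

2.11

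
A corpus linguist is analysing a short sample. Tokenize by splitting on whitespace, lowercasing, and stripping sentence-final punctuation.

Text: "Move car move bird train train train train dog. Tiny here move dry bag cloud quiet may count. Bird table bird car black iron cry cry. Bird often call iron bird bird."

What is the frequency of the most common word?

Frequencies: bird:6, train:4, move:3, car:2, iron:2, cry:2, dog:1, tiny:1, here:1, dry:1, bag:1, cloud:1, quiet:1, may:1, count:1, table:1, black:1, often:1, call:1
Most common: 'bird' with frequency 6.

6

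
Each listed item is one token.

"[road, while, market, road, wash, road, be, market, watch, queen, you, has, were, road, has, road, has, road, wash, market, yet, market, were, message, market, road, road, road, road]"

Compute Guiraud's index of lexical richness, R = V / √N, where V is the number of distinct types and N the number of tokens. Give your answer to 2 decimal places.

2.23

N = 29, V = 12.
√N = 5.385165
R = 12 / 5.385165 = 2.23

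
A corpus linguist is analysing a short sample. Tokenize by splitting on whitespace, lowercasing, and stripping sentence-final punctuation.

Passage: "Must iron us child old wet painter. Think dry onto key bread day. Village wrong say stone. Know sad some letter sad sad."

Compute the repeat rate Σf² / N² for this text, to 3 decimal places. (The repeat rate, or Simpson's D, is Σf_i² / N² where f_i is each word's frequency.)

0.055

Frequencies: sad:3, must:1, iron:1, us:1, child:1, old:1, wet:1, painter:1, think:1, dry:1, onto:1, key:1, bread:1, day:1, village:1, wrong:1, say:1, stone:1, know:1, some:1, … (1 more, each freq 1)
Σf² = 29; N² = 529
Repeat rate = 29 / 529 = 0.055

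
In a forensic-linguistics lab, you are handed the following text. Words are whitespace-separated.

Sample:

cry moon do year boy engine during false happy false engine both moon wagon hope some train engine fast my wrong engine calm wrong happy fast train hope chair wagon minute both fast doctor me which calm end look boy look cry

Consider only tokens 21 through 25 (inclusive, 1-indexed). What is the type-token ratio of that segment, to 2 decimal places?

0.80

Segment tokens 21–25: wrong, engine, calm, wrong, happy
Segment N = 5, segment V = 4.
TTR = 4 / 5 = 0.80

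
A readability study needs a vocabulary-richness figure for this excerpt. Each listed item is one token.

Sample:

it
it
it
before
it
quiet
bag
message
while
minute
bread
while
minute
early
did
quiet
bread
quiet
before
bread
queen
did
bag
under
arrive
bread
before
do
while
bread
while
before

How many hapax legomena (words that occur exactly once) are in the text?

Frequencies: bread:5, it:4, before:4, while:4, quiet:3, bag:2, minute:2, did:2, message:1, early:1, queen:1, under:1, arrive:1, do:1
Hapax (freq=1): arrive, do, early, message, queen, under

6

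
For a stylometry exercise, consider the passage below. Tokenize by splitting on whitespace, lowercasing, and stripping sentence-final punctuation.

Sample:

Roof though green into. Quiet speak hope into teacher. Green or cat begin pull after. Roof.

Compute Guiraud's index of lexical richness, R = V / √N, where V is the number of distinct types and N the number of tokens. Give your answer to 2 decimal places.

N = 16, V = 13.
√N = 4.000000
R = 13 / 4.000000 = 3.25

3.25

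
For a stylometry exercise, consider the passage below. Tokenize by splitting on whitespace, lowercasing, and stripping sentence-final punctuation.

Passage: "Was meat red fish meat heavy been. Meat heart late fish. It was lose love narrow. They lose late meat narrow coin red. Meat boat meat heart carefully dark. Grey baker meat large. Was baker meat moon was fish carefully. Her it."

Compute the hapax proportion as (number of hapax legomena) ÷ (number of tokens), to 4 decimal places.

Frequencies: meat:8, was:4, fish:3, red:2, heart:2, late:2, it:2, lose:2, narrow:2, carefully:2, baker:2, heavy:1, been:1, love:1, they:1, coin:1, boat:1, dark:1, grey:1, large:1, … (2 more, each freq 1)
Hapax count = 11; token count = 42.
Ratio = 11 / 42 = 0.2619

0.2619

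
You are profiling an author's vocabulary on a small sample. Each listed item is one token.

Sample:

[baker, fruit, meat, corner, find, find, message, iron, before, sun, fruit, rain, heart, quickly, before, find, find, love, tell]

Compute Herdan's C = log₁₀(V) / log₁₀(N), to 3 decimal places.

0.896

N = 19, V = 14.
log₁₀(V) = 1.146128, log₁₀(N) = 1.278754
C = 1.146128 / 1.278754 = 0.896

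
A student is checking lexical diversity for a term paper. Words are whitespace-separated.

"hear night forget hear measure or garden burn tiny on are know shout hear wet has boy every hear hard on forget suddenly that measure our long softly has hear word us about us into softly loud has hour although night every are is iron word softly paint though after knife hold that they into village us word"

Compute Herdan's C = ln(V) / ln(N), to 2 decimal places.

N = 58, V = 38.
ln(V) = 3.637586, ln(N) = 4.060443
C = 3.637586 / 4.060443 = 0.90

0.90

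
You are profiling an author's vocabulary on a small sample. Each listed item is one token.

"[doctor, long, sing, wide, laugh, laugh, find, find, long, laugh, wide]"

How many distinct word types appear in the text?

6

Distinct types: {doctor, find, laugh, long, sing, wide}
V = 6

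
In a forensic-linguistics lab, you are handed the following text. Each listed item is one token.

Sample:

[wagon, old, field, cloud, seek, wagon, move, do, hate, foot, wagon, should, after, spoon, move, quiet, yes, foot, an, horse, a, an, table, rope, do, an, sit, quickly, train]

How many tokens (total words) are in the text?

29

Tokens: wagon, old, field, cloud, seek, wagon, move, do, hate, foot, wagon, should, after, spoon, move, quiet, yes, foot, an, horse, a, an, table, rope, do, an, sit, quickly, train
N = 29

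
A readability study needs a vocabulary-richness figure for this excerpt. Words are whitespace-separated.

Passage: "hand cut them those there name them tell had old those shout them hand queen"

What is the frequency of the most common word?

Frequencies: them:3, hand:2, those:2, cut:1, there:1, name:1, tell:1, had:1, old:1, shout:1, queen:1
Most common: 'them' with frequency 3.

3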